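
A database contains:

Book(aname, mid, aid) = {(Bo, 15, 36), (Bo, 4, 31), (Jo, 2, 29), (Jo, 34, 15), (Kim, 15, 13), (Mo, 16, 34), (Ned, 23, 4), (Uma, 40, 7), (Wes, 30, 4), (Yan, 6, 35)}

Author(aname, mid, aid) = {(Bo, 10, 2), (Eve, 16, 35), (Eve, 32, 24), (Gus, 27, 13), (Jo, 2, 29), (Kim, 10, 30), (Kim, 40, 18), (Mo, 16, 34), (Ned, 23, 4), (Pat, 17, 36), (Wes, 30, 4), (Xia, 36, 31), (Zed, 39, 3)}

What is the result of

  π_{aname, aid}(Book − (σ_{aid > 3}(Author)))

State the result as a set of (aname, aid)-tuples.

Filtering on aid > 3 leaves {(Eve, 16, 35), (Eve, 32, 24), (Gus, 27, 13), (Jo, 2, 29), (Kim, 10, 30), (Kim, 40, 18), (Mo, 16, 34), (Ned, 23, 4), (Pat, 17, 36), (Wes, 30, 4), (Xia, 36, 31)}.
Difference: {(Bo, 15, 36), (Bo, 4, 31), (Jo, 2, 29), (Jo, 34, 15), (Kim, 15, 13), (Mo, 16, 34), (Ned, 23, 4), (Uma, 40, 7), (Wes, 30, 4), (Yan, 6, 35)} with {(Eve, 16, 35), (Eve, 32, 24), (Gus, 27, 13), (Jo, 2, 29), (Kim, 10, 30), (Kim, 40, 18), (Mo, 16, 34), (Ned, 23, 4), (Pat, 17, 36), (Wes, 30, 4), (Xia, 36, 31)} → {(Bo, 15, 36), (Bo, 4, 31), (Jo, 34, 15), (Kim, 15, 13), (Uma, 40, 7), (Yan, 6, 35)}
Keep only column(s) aname, aid: {(Bo, 31), (Bo, 36), (Jo, 15), (Kim, 13), (Uma, 7), (Yan, 35)}

{(Bo, 31), (Bo, 36), (Jo, 15), (Kim, 13), (Uma, 7), (Yan, 35)}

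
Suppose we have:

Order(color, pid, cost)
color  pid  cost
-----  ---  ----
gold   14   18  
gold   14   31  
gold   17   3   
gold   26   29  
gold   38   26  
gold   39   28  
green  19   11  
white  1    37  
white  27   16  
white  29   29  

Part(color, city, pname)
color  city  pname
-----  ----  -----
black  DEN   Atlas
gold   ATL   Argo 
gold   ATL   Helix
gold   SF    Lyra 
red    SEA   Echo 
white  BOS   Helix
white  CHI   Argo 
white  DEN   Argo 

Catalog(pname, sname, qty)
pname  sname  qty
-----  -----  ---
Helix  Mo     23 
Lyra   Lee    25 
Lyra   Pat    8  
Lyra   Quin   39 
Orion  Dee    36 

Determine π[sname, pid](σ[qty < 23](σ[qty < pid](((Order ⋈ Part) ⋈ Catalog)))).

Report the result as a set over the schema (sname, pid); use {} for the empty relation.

Natural join on color: {(gold, 14, 18, ATL, Argo), (gold, 14, 18, ATL, Helix), (gold, 14, 18, SF, Lyra), (gold, 14, 31, ATL, Argo), (gold, 14, 31, ATL, Helix), (gold, 14, 31, SF, Lyra), (gold, 17, 3, ATL, Argo), (gold, 17, 3, ATL, Helix), (gold, 17, 3, SF, Lyra), (gold, 26, 29, ATL, Argo), (gold, 26, 29, ATL, Helix), (gold, 26, 29, SF, Lyra), (gold, 38, 26, ATL, Argo), (gold, 38, 26, ATL, Helix), (gold, 38, 26, SF, Lyra), (gold, 39, 28, ATL, Argo), (gold, 39, 28, ATL, Helix), (gold, 39, 28, SF, Lyra), (white, 1, 37, BOS, Helix), (white, 1, 37, CHI, Argo), (white, 1, 37, DEN, Argo), (white, 27, 16, BOS, Helix), (white, 27, 16, CHI, Argo), (white, 27, 16, DEN, Argo), (white, 29, 29, BOS, Helix), (white, 29, 29, CHI, Argo), (white, 29, 29, DEN, Argo)}
Natural join on pname: {(gold, 14, 18, ATL, Helix, Mo, 23), (gold, 14, 18, SF, Lyra, Lee, 25), (gold, 14, 18, SF, Lyra, Pat, 8), (gold, 14, 18, SF, Lyra, Quin, 39), (gold, 14, 31, ATL, Helix, Mo, 23), (gold, 14, 31, SF, Lyra, Lee, 25), (gold, 14, 31, SF, Lyra, Pat, 8), (gold, 14, 31, SF, Lyra, Quin, 39), (gold, 17, 3, ATL, Helix, Mo, 23), (gold, 17, 3, SF, Lyra, Lee, 25), (gold, 17, 3, SF, Lyra, Pat, 8), (gold, 17, 3, SF, Lyra, Quin, 39), (gold, 26, 29, ATL, Helix, Mo, 23), (gold, 26, 29, SF, Lyra, Lee, 25), (gold, 26, 29, SF, Lyra, Pat, 8), (gold, 26, 29, SF, Lyra, Quin, 39), (gold, 38, 26, ATL, Helix, Mo, 23), (gold, 38, 26, SF, Lyra, Lee, 25), (gold, 38, 26, SF, Lyra, Pat, 8), (gold, 38, 26, SF, Lyra, Quin, 39), (gold, 39, 28, ATL, Helix, Mo, 23), (gold, 39, 28, SF, Lyra, Lee, 25), (gold, 39, 28, SF, Lyra, Pat, 8), (gold, 39, 28, SF, Lyra, Quin, 39), (white, 1, 37, BOS, Helix, Mo, 23), (white, 27, 16, BOS, Helix, Mo, 23), (white, 29, 29, BOS, Helix, Mo, 23)}
σ[qty < pid]: keep tuples satisfying qty < pid → {(gold, 14, 18, SF, Lyra, Pat, 8), (gold, 14, 31, SF, Lyra, Pat, 8), (gold, 17, 3, SF, Lyra, Pat, 8), (gold, 26, 29, ATL, Helix, Mo, 23), (gold, 26, 29, SF, Lyra, Lee, 25), (gold, 26, 29, SF, Lyra, Pat, 8), (gold, 38, 26, ATL, Helix, Mo, 23), (gold, 38, 26, SF, Lyra, Lee, 25), (gold, 38, 26, SF, Lyra, Pat, 8), (gold, 39, 28, ATL, Helix, Mo, 23), (gold, 39, 28, SF, Lyra, Lee, 25), (gold, 39, 28, SF, Lyra, Pat, 8), (white, 27, 16, BOS, Helix, Mo, 23), (white, 29, 29, BOS, Helix, Mo, 23)}
σ[qty < 23]: keep tuples satisfying qty < 23 → {(gold, 14, 18, SF, Lyra, Pat, 8), (gold, 14, 31, SF, Lyra, Pat, 8), (gold, 17, 3, SF, Lyra, Pat, 8), (gold, 26, 29, SF, Lyra, Pat, 8), (gold, 38, 26, SF, Lyra, Pat, 8), (gold, 39, 28, SF, Lyra, Pat, 8)}
π[sname, pid]: project onto (sname, pid) (1 duplicate(s) eliminated) → {(Pat, 14), (Pat, 17), (Pat, 26), (Pat, 38), (Pat, 39)}

{(Pat, 14), (Pat, 17), (Pat, 26), (Pat, 38), (Pat, 39)}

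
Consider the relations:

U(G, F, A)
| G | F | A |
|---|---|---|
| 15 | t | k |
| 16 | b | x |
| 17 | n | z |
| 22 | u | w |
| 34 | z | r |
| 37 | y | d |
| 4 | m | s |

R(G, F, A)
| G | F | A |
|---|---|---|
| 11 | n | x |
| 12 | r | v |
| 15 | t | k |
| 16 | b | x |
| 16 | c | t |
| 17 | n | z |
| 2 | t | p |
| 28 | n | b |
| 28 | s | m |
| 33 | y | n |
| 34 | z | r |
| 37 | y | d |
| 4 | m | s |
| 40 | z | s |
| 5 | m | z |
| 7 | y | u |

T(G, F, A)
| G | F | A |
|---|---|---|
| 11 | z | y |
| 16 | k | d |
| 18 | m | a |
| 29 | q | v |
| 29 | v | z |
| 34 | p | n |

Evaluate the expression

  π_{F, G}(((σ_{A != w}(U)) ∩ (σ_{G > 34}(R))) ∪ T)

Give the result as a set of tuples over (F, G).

σ[A != w]: keep tuples satisfying A != w → {(15, t, k), (16, b, x), (17, n, z), (34, z, r), (37, y, d), (4, m, s)}
σ[G > 34]: keep tuples satisfying G > 34 → {(37, y, d), (40, z, s)}
Intersection: {(15, t, k), (16, b, x), (17, n, z), (34, z, r), (37, y, d), (4, m, s)} with {(37, y, d), (40, z, s)} → {(37, y, d)}
Union: {(37, y, d)} with {(11, z, y), (16, k, d), (18, m, a), (29, q, v), (29, v, z), (34, p, n)} → {(11, z, y), (16, k, d), (18, m, a), (29, q, v), (29, v, z), (34, p, n), (37, y, d)}
π[F, G]: project onto (F, G) → {(k, 16), (m, 18), (p, 34), (q, 29), (v, 29), (y, 37), (z, 11)}

{(k, 16), (m, 18), (p, 34), (q, 29), (v, 29), (y, 37), (z, 11)}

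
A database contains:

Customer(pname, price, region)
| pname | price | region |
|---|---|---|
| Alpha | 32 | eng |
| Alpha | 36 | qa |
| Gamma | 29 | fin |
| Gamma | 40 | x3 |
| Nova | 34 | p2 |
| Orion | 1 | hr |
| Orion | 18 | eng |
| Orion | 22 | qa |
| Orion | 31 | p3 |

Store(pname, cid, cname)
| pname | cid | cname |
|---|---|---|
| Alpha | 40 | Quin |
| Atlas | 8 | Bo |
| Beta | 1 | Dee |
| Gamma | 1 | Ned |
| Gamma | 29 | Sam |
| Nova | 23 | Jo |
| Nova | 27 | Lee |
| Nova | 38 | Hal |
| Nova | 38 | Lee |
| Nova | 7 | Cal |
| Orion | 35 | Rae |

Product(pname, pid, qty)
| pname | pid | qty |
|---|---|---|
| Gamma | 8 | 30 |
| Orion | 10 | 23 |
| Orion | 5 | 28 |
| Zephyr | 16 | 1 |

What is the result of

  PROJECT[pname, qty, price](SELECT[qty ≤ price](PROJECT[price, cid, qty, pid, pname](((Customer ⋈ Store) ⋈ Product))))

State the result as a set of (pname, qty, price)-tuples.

{(Gamma, 30, 40), (Orion, 23, 31), (Orion, 28, 31)}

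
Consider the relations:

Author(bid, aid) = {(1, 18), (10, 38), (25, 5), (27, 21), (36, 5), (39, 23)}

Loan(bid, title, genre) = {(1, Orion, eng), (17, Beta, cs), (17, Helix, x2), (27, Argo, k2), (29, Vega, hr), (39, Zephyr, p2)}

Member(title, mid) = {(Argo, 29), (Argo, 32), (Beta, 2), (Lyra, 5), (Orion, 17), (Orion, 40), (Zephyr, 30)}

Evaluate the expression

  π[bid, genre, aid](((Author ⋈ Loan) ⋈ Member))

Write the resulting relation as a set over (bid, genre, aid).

{(1, eng, 18), (27, k2, 21), (39, p2, 23)}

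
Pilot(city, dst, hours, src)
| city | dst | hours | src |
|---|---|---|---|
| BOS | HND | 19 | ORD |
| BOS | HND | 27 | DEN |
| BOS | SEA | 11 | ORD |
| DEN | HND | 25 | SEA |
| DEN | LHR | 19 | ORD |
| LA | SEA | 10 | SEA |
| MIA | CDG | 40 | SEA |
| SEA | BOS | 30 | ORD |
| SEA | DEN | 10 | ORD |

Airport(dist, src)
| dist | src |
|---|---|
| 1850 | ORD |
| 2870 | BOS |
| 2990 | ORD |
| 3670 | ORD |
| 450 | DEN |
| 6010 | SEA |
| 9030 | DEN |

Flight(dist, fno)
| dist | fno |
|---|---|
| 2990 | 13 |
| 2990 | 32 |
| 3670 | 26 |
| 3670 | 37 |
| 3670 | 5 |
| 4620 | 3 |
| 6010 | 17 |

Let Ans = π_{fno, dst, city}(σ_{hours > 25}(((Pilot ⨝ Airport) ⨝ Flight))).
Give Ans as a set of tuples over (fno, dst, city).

{(13, BOS, SEA), (17, CDG, MIA), (26, BOS, SEA), (32, BOS, SEA), (37, BOS, SEA), (5, BOS, SEA)}

Natural join on src: {(BOS, HND, 19, ORD, 1850), (BOS, HND, 19, ORD, 2990), (BOS, HND, 19, ORD, 3670), (BOS, HND, 27, DEN, 450), (BOS, HND, 27, DEN, 9030), (BOS, SEA, 11, ORD, 1850), (BOS, SEA, 11, ORD, 2990), (BOS, SEA, 11, ORD, 3670), (DEN, HND, 25, SEA, 6010), (DEN, LHR, 19, ORD, 1850), (DEN, LHR, 19, ORD, 2990), (DEN, LHR, 19, ORD, 3670), (LA, SEA, 10, SEA, 6010), (MIA, CDG, 40, SEA, 6010), (SEA, BOS, 30, ORD, 1850), (SEA, BOS, 30, ORD, 2990), (SEA, BOS, 30, ORD, 3670), (SEA, DEN, 10, ORD, 1850), (SEA, DEN, 10, ORD, 2990), (SEA, DEN, 10, ORD, 3670)}
Natural join on dist: {(BOS, HND, 19, ORD, 2990, 13), (BOS, HND, 19, ORD, 2990, 32), (BOS, HND, 19, ORD, 3670, 26), (BOS, HND, 19, ORD, 3670, 37), (BOS, HND, 19, ORD, 3670, 5), (BOS, SEA, 11, ORD, 2990, 13), (BOS, SEA, 11, ORD, 2990, 32), (BOS, SEA, 11, ORD, 3670, 26), (BOS, SEA, 11, ORD, 3670, 37), (BOS, SEA, 11, ORD, 3670, 5), (DEN, HND, 25, SEA, 6010, 17), (DEN, LHR, 19, ORD, 2990, 13), (DEN, LHR, 19, ORD, 2990, 32), (DEN, LHR, 19, ORD, 3670, 26), (DEN, LHR, 19, ORD, 3670, 37), (DEN, LHR, 19, ORD, 3670, 5), (LA, SEA, 10, SEA, 6010, 17), (MIA, CDG, 40, SEA, 6010, 17), (SEA, BOS, 30, ORD, 2990, 13), (SEA, BOS, 30, ORD, 2990, 32), (SEA, BOS, 30, ORD, 3670, 26), (SEA, BOS, 30, ORD, 3670, 37), (SEA, BOS, 30, ORD, 3670, 5), (SEA, DEN, 10, ORD, 2990, 13), (SEA, DEN, 10, ORD, 2990, 32), (SEA, DEN, 10, ORD, 3670, 26), (SEA, DEN, 10, ORD, 3670, 37), (SEA, DEN, 10, ORD, 3670, 5)}
σ[hours > 25]: keep tuples satisfying hours > 25 → {(MIA, CDG, 40, SEA, 6010, 17), (SEA, BOS, 30, ORD, 2990, 13), (SEA, BOS, 30, ORD, 2990, 32), (SEA, BOS, 30, ORD, 3670, 26), (SEA, BOS, 30, ORD, 3670, 37), (SEA, BOS, 30, ORD, 3670, 5)}
Projecting to fno, dst, city: {(13, BOS, SEA), (17, CDG, MIA), (26, BOS, SEA), (32, BOS, SEA), (37, BOS, SEA), (5, BOS, SEA)}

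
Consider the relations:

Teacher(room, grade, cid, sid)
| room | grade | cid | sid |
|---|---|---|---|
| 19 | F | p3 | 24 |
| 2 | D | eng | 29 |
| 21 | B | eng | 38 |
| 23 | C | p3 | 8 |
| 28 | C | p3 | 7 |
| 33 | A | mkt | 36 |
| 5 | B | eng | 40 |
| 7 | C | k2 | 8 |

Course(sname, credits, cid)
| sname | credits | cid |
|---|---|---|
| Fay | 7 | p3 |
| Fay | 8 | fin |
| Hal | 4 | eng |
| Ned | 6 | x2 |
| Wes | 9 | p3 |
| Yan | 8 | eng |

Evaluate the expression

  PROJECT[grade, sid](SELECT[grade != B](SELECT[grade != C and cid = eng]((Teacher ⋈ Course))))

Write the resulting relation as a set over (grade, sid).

{(D, 29)}

Natural join on cid: {(19, F, p3, 24, Fay, 7), (19, F, p3, 24, Wes, 9), (2, D, eng, 29, Hal, 4), (2, D, eng, 29, Yan, 8), (21, B, eng, 38, Hal, 4), (21, B, eng, 38, Yan, 8), (23, C, p3, 8, Fay, 7), (23, C, p3, 8, Wes, 9), (28, C, p3, 7, Fay, 7), (28, C, p3, 7, Wes, 9), (5, B, eng, 40, Hal, 4), (5, B, eng, 40, Yan, 8)}
Selection grade != C and cid = eng: {(2, D, eng, 29, Hal, 4), (2, D, eng, 29, Yan, 8), (21, B, eng, 38, Hal, 4), (21, B, eng, 38, Yan, 8), (5, B, eng, 40, Hal, 4), (5, B, eng, 40, Yan, 8)}
Selection grade != B: {(2, D, eng, 29, Hal, 4), (2, D, eng, 29, Yan, 8)}
Keep only column(s) grade, sid (1 duplicate(s) eliminated): {(D, 29)}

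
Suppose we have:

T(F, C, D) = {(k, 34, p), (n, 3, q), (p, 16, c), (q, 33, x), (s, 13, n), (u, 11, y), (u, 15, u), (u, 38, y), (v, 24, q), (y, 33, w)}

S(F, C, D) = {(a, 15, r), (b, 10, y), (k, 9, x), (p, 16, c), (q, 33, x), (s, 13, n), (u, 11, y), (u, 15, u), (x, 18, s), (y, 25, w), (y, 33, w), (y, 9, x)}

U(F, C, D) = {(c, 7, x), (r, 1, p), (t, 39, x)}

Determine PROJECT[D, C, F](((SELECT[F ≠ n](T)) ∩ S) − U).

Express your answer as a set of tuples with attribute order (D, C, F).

Filtering on F ≠ n leaves {(k, 34, p), (p, 16, c), (q, 33, x), (s, 13, n), (u, 11, y), (u, 15, u), (u, 38, y), (v, 24, q), (y, 33, w)}.
Intersection: {(k, 34, p), (p, 16, c), (q, 33, x), (s, 13, n), (u, 11, y), (u, 15, u), (u, 38, y), (v, 24, q), (y, 33, w)} with {(a, 15, r), (b, 10, y), (k, 9, x), (p, 16, c), (q, 33, x), (s, 13, n), (u, 11, y), (u, 15, u), (x, 18, s), (y, 25, w), (y, 33, w), (y, 9, x)} → {(p, 16, c), (q, 33, x), (s, 13, n), (u, 11, y), (u, 15, u), (y, 33, w)}
Difference: {(p, 16, c), (q, 33, x), (s, 13, n), (u, 11, y), (u, 15, u), (y, 33, w)} with {(c, 7, x), (r, 1, p), (t, 39, x)} → {(p, 16, c), (q, 33, x), (s, 13, n), (u, 11, y), (u, 15, u), (y, 33, w)}
Keep only column(s) D, C, F: {(c, 16, p), (n, 13, s), (u, 15, u), (w, 33, y), (x, 33, q), (y, 11, u)}

{(c, 16, p), (n, 13, s), (u, 15, u), (w, 33, y), (x, 33, q), (y, 11, u)}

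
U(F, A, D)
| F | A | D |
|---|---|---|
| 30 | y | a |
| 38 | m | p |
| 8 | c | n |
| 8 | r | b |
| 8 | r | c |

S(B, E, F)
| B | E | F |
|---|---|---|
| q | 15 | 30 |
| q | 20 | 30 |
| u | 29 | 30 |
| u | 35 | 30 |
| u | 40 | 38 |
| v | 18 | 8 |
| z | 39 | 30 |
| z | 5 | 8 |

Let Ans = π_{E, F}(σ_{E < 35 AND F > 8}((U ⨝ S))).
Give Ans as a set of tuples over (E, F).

Joining U and S on F yields {(30, y, a, q, 15), (30, y, a, q, 20), (30, y, a, u, 29), (30, y, a, u, 35), (30, y, a, z, 39), (38, m, p, u, 40), (8, c, n, v, 18), (8, c, n, z, 5), (8, r, b, v, 18), (8, r, b, z, 5), (8, r, c, v, 18), (8, r, c, z, 5)}.
Filtering on E < 35 AND F > 8 leaves {(30, y, a, q, 15), (30, y, a, q, 20), (30, y, a, u, 29)}.
π_{E, F} gives {(15, 30), (20, 30), (29, 30)}.

{(15, 30), (20, 30), (29, 30)}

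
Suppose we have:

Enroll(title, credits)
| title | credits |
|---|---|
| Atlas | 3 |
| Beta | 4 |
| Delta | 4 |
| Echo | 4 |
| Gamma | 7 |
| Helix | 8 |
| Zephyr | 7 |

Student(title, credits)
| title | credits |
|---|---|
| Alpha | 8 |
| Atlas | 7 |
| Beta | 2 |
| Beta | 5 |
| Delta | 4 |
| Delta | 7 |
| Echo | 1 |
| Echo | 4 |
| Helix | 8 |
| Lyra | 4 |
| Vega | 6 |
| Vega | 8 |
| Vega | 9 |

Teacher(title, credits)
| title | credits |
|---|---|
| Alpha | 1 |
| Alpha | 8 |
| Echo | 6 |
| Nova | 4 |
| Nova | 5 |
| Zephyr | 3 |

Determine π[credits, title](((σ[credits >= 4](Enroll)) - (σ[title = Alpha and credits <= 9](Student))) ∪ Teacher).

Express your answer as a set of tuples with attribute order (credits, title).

{(1, Alpha), (3, Zephyr), (4, Beta), (4, Delta), (4, Echo), (4, Nova), (5, Nova), (6, Echo), (7, Gamma), (7, Zephyr), (8, Alpha), (8, Helix)}

Filtering on credits >= 4 leaves {(Beta, 4), (Delta, 4), (Echo, 4), (Gamma, 7), (Helix, 8), (Zephyr, 7)}.
Filtering on title = Alpha and credits <= 9 leaves {(Alpha, 8)}.
Set difference of the two operands is {(Beta, 4), (Delta, 4), (Echo, 4), (Gamma, 7), (Helix, 8), (Zephyr, 7)}.
Set union of the two operands is {(Alpha, 1), (Alpha, 8), (Beta, 4), (Delta, 4), (Echo, 4), (Echo, 6), (Gamma, 7), (Helix, 8), (Nova, 4), (Nova, 5), (Zephyr, 3), (Zephyr, 7)}.
π_{credits, title} gives {(1, Alpha), (3, Zephyr), (4, Beta), (4, Delta), (4, Echo), (4, Nova), (5, Nova), (6, Echo), (7, Gamma), (7, Zephyr), (8, Alpha), (8, Helix)}.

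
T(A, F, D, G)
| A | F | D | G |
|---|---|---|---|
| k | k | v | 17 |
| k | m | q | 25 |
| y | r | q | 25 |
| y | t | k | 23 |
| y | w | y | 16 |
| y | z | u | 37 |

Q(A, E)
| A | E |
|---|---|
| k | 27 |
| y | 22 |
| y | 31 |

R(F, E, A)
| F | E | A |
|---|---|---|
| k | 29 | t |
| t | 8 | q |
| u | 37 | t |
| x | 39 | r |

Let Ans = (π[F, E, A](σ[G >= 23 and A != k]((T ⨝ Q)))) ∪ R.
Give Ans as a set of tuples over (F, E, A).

{(k, 29, t), (r, 22, y), (r, 31, y), (t, 22, y), (t, 31, y), (t, 8, q), (u, 37, t), (x, 39, r), (z, 22, y), (z, 31, y)}

Joining T and Q on A yields {(k, k, v, 17, 27), (k, m, q, 25, 27), (y, r, q, 25, 22), (y, r, q, 25, 31), (y, t, k, 23, 22), (y, t, k, 23, 31), (y, w, y, 16, 22), (y, w, y, 16, 31), (y, z, u, 37, 22), (y, z, u, 37, 31)}.
Apply σ_{G >= 23 and A != k}; surviving tuples: {(y, r, q, 25, 22), (y, r, q, 25, 31), (y, t, k, 23, 22), (y, t, k, 23, 31), (y, z, u, 37, 22), (y, z, u, 37, 31)}
π[F, E, A]: project onto (F, E, A) → {(r, 22, y), (r, 31, y), (t, 22, y), (t, 31, y), (z, 22, y), (z, 31, y)}
Taking the union: {(k, 29, t), (r, 22, y), (r, 31, y), (t, 22, y), (t, 31, y), (t, 8, q), (u, 37, t), (x, 39, r), (z, 22, y), (z, 31, y)}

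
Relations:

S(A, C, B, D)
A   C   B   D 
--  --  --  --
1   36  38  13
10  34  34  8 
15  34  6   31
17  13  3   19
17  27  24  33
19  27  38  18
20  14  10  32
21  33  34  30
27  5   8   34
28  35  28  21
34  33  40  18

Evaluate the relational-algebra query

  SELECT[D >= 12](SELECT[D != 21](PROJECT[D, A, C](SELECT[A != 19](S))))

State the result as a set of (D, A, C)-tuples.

{(13, 1, 36), (18, 34, 33), (19, 17, 13), (30, 21, 33), (31, 15, 34), (32, 20, 14), (33, 17, 27), (34, 27, 5)}

Selection A != 19: {(1, 36, 38, 13), (10, 34, 34, 8), (15, 34, 6, 31), (17, 13, 3, 19), (17, 27, 24, 33), (20, 14, 10, 32), (21, 33, 34, 30), (27, 5, 8, 34), (28, 35, 28, 21), (34, 33, 40, 18)}
Projecting to D, A, C: {(13, 1, 36), (18, 34, 33), (19, 17, 13), (21, 28, 35), (30, 21, 33), (31, 15, 34), (32, 20, 14), (33, 17, 27), (34, 27, 5), (8, 10, 34)}
Selection D != 21: {(13, 1, 36), (18, 34, 33), (19, 17, 13), (30, 21, 33), (31, 15, 34), (32, 20, 14), (33, 17, 27), (34, 27, 5), (8, 10, 34)}
Selection D >= 12: {(13, 1, 36), (18, 34, 33), (19, 17, 13), (30, 21, 33), (31, 15, 34), (32, 20, 14), (33, 17, 27), (34, 27, 5)}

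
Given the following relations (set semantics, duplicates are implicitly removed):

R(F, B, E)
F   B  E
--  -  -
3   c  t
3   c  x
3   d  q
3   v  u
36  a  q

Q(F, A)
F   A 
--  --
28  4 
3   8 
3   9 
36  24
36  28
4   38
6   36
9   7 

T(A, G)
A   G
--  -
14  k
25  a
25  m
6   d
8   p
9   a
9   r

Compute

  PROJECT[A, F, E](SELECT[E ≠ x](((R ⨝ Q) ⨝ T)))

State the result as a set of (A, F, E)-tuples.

{(8, 3, q), (8, 3, t), (8, 3, u), (9, 3, q), (9, 3, t), (9, 3, u)}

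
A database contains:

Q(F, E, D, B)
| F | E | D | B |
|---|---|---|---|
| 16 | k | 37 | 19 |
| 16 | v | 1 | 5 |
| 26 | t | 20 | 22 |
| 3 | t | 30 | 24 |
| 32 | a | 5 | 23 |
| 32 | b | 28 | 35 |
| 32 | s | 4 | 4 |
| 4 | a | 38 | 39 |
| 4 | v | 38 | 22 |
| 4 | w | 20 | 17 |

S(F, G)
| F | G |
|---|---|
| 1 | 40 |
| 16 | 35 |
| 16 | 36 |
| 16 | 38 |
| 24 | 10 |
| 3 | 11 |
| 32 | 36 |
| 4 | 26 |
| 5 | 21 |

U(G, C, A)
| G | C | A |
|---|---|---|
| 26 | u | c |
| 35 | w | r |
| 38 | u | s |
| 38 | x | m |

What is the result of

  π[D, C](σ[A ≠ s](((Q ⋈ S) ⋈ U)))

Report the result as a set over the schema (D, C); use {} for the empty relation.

{(1, w), (1, x), (20, u), (37, w), (37, x), (38, u)}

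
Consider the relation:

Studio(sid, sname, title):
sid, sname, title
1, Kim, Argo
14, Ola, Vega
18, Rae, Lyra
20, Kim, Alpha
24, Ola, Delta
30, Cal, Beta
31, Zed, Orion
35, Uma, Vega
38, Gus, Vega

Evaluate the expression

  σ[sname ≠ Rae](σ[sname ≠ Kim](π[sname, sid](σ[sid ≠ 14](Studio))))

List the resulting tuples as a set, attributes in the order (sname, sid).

σ[sid ≠ 14]: keep tuples satisfying sid ≠ 14 → {(1, Kim, Argo), (18, Rae, Lyra), (20, Kim, Alpha), (24, Ola, Delta), (30, Cal, Beta), (31, Zed, Orion), (35, Uma, Vega), (38, Gus, Vega)}
Projecting to sname, sid: {(Cal, 30), (Gus, 38), (Kim, 1), (Kim, 20), (Ola, 24), (Rae, 18), (Uma, 35), (Zed, 31)}
σ[sname ≠ Kim]: keep tuples satisfying sname ≠ Kim → {(Cal, 30), (Gus, 38), (Ola, 24), (Rae, 18), (Uma, 35), (Zed, 31)}
σ[sname ≠ Rae]: keep tuples satisfying sname ≠ Rae → {(Cal, 30), (Gus, 38), (Ola, 24), (Uma, 35), (Zed, 31)}

{(Cal, 30), (Gus, 38), (Ola, 24), (Uma, 35), (Zed, 31)}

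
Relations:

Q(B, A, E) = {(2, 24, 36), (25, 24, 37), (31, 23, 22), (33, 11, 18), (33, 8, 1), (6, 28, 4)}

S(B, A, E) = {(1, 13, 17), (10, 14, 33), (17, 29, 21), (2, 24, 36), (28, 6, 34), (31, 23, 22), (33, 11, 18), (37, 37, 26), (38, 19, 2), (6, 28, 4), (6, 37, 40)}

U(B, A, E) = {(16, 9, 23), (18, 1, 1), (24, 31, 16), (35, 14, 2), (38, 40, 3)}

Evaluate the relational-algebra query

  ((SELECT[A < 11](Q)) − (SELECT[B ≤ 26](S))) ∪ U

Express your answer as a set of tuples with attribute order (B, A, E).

{(16, 9, 23), (18, 1, 1), (24, 31, 16), (33, 8, 1), (35, 14, 2), (38, 40, 3)}

Apply σ_{A < 11}; surviving tuples: {(33, 8, 1)}
Apply σ_{B ≤ 26}; surviving tuples: {(1, 13, 17), (10, 14, 33), (17, 29, 21), (2, 24, 36), (6, 28, 4), (6, 37, 40)}
Taking the difference: {(33, 8, 1)}
Taking the union: {(16, 9, 23), (18, 1, 1), (24, 31, 16), (33, 8, 1), (35, 14, 2), (38, 40, 3)}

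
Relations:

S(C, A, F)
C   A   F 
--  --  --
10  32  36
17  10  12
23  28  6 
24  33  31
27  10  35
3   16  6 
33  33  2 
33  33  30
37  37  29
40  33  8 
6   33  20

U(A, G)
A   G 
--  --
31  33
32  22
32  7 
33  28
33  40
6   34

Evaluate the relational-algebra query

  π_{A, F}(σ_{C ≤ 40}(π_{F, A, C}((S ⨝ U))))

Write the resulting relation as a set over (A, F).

Natural join on A: {(10, 32, 36, 22), (10, 32, 36, 7), (24, 33, 31, 28), (24, 33, 31, 40), (33, 33, 2, 28), (33, 33, 2, 40), (33, 33, 30, 28), (33, 33, 30, 40), (40, 33, 8, 28), (40, 33, 8, 40), (6, 33, 20, 28), (6, 33, 20, 40)}
Projecting to F, A, C (6 duplicate(s) eliminated): {(2, 33, 33), (20, 33, 6), (30, 33, 33), (31, 33, 24), (36, 32, 10), (8, 33, 40)}
Filtering on C ≤ 40 leaves {(2, 33, 33), (20, 33, 6), (30, 33, 33), (31, 33, 24), (36, 32, 10), (8, 33, 40)}.
Projecting to A, F: {(32, 36), (33, 2), (33, 20), (33, 30), (33, 31), (33, 8)}

{(32, 36), (33, 2), (33, 20), (33, 30), (33, 31), (33, 8)}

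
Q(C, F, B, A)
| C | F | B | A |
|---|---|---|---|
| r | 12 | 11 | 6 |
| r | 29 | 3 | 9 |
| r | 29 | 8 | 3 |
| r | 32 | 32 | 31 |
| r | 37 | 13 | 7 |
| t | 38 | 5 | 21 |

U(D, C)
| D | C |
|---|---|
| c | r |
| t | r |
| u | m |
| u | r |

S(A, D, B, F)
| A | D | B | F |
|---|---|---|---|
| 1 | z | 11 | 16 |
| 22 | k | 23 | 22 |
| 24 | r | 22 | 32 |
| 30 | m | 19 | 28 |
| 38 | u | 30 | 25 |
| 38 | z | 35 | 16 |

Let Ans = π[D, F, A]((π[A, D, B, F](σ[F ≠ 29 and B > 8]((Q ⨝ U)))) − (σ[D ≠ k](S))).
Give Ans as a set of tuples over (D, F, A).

{(c, 12, 6), (c, 32, 31), (c, 37, 7), (t, 12, 6), (t, 32, 31), (t, 37, 7), (u, 12, 6), (u, 32, 31), (u, 37, 7)}

Q ⋈ U (natural join on C): {(r, 12, 11, 6, c), (r, 12, 11, 6, t), (r, 12, 11, 6, u), (r, 29, 3, 9, c), (r, 29, 3, 9, t), (r, 29, 3, 9, u), (r, 29, 8, 3, c), (r, 29, 8, 3, t), (r, 29, 8, 3, u), (r, 32, 32, 31, c), (r, 32, 32, 31, t), (r, 32, 32, 31, u), (r, 37, 13, 7, c), (r, 37, 13, 7, t), (r, 37, 13, 7, u)}
Apply σ_{F ≠ 29 and B > 8}; surviving tuples: {(r, 12, 11, 6, c), (r, 12, 11, 6, t), (r, 12, 11, 6, u), (r, 32, 32, 31, c), (r, 32, 32, 31, t), (r, 32, 32, 31, u), (r, 37, 13, 7, c), (r, 37, 13, 7, t), (r, 37, 13, 7, u)}
Projecting to A, D, B, F: {(31, c, 32, 32), (31, t, 32, 32), (31, u, 32, 32), (6, c, 11, 12), (6, t, 11, 12), (6, u, 11, 12), (7, c, 13, 37), (7, t, 13, 37), (7, u, 13, 37)}
Apply σ_{D ≠ k}; surviving tuples: {(1, z, 11, 16), (24, r, 22, 32), (30, m, 19, 28), (38, u, 30, 25), (38, z, 35, 16)}
Difference: {(31, c, 32, 32), (31, t, 32, 32), (31, u, 32, 32), (6, c, 11, 12), (6, t, 11, 12), (6, u, 11, 12), (7, c, 13, 37), (7, t, 13, 37), (7, u, 13, 37)} with {(1, z, 11, 16), (24, r, 22, 32), (30, m, 19, 28), (38, u, 30, 25), (38, z, 35, 16)} → {(31, c, 32, 32), (31, t, 32, 32), (31, u, 32, 32), (6, c, 11, 12), (6, t, 11, 12), (6, u, 11, 12), (7, c, 13, 37), (7, t, 13, 37), (7, u, 13, 37)}
Projecting to D, F, A: {(c, 12, 6), (c, 32, 31), (c, 37, 7), (t, 12, 6), (t, 32, 31), (t, 37, 7), (u, 12, 6), (u, 32, 31), (u, 37, 7)}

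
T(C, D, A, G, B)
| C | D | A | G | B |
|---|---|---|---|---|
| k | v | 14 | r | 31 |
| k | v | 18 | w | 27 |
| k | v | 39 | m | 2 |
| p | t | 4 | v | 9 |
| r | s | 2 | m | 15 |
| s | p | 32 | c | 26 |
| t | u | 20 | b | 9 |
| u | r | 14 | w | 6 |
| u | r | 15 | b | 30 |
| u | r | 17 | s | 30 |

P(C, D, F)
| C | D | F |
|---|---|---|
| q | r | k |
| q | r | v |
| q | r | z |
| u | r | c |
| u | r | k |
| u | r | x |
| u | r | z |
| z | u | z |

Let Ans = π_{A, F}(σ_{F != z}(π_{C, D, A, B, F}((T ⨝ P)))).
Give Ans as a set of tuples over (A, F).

Natural join on C, D: {(u, r, 14, w, 6, c), (u, r, 14, w, 6, k), (u, r, 14, w, 6, x), (u, r, 14, w, 6, z), (u, r, 15, b, 30, c), (u, r, 15, b, 30, k), (u, r, 15, b, 30, x), (u, r, 15, b, 30, z), (u, r, 17, s, 30, c), (u, r, 17, s, 30, k), (u, r, 17, s, 30, x), (u, r, 17, s, 30, z)}
Keep only column(s) C, D, A, B, F: {(u, r, 14, 6, c), (u, r, 14, 6, k), (u, r, 14, 6, x), (u, r, 14, 6, z), (u, r, 15, 30, c), (u, r, 15, 30, k), (u, r, 15, 30, x), (u, r, 15, 30, z), (u, r, 17, 30, c), (u, r, 17, 30, k), (u, r, 17, 30, x), (u, r, 17, 30, z)}
Selection F != z: {(u, r, 14, 6, c), (u, r, 14, 6, k), (u, r, 14, 6, x), (u, r, 15, 30, c), (u, r, 15, 30, k), (u, r, 15, 30, x), (u, r, 17, 30, c), (u, r, 17, 30, k), (u, r, 17, 30, x)}
Keep only column(s) A, F: {(14, c), (14, k), (14, x), (15, c), (15, k), (15, x), (17, c), (17, k), (17, x)}

{(14, c), (14, k), (14, x), (15, c), (15, k), (15, x), (17, c), (17, k), (17, x)}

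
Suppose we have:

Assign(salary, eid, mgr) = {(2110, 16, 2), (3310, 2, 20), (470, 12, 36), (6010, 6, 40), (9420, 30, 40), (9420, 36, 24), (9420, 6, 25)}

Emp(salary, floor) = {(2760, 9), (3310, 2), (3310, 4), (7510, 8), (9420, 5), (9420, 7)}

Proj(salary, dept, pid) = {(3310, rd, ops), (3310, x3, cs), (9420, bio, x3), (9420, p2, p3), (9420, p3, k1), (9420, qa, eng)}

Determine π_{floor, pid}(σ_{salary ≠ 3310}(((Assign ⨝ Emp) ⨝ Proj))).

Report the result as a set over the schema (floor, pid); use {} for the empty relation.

Joining Assign and Emp on salary yields {(3310, 2, 20, 2), (3310, 2, 20, 4), (9420, 30, 40, 5), (9420, 30, 40, 7), (9420, 36, 24, 5), (9420, 36, 24, 7), (9420, 6, 25, 5), (9420, 6, 25, 7)}.
Joining (Assign ⨝ Emp) and Proj on salary yields {(3310, 2, 20, 2, rd, ops), (3310, 2, 20, 2, x3, cs), (3310, 2, 20, 4, rd, ops), (3310, 2, 20, 4, x3, cs), (9420, 30, 40, 5, bio, x3), (9420, 30, 40, 5, p2, p3), (9420, 30, 40, 5, p3, k1), (9420, 30, 40, 5, qa, eng), (9420, 30, 40, 7, bio, x3), (9420, 30, 40, 7, p2, p3), (9420, 30, 40, 7, p3, k1), (9420, 30, 40, 7, qa, eng), (9420, 36, 24, 5, bio, x3), (9420, 36, 24, 5, p2, p3), (9420, 36, 24, 5, p3, k1), (9420, 36, 24, 5, qa, eng), (9420, 36, 24, 7, bio, x3), (9420, 36, 24, 7, p2, p3), (9420, 36, 24, 7, p3, k1), (9420, 36, 24, 7, qa, eng), (9420, 6, 25, 5, bio, x3), (9420, 6, 25, 5, p2, p3), (9420, 6, 25, 5, p3, k1), (9420, 6, 25, 5, qa, eng), (9420, 6, 25, 7, bio, x3), (9420, 6, 25, 7, p2, p3), (9420, 6, 25, 7, p3, k1), (9420, 6, 25, 7, qa, eng)}.
Filtering on salary ≠ 3310 leaves {(9420, 30, 40, 5, bio, x3), (9420, 30, 40, 5, p2, p3), (9420, 30, 40, 5, p3, k1), (9420, 30, 40, 5, qa, eng), (9420, 30, 40, 7, bio, x3), (9420, 30, 40, 7, p2, p3), (9420, 30, 40, 7, p3, k1), (9420, 30, 40, 7, qa, eng), (9420, 36, 24, 5, bio, x3), (9420, 36, 24, 5, p2, p3), (9420, 36, 24, 5, p3, k1), (9420, 36, 24, 5, qa, eng), (9420, 36, 24, 7, bio, x3), (9420, 36, 24, 7, p2, p3), (9420, 36, 24, 7, p3, k1), (9420, 36, 24, 7, qa, eng), (9420, 6, 25, 5, bio, x3), (9420, 6, 25, 5, p2, p3), (9420, 6, 25, 5, p3, k1), (9420, 6, 25, 5, qa, eng), (9420, 6, 25, 7, bio, x3), (9420, 6, 25, 7, p2, p3), (9420, 6, 25, 7, p3, k1), (9420, 6, 25, 7, qa, eng)}.
π[floor, pid]: project onto (floor, pid) (16 duplicate(s) eliminated) → {(5, eng), (5, k1), (5, p3), (5, x3), (7, eng), (7, k1), (7, p3), (7, x3)}

{(5, eng), (5, k1), (5, p3), (5, x3), (7, eng), (7, k1), (7, p3), (7, x3)}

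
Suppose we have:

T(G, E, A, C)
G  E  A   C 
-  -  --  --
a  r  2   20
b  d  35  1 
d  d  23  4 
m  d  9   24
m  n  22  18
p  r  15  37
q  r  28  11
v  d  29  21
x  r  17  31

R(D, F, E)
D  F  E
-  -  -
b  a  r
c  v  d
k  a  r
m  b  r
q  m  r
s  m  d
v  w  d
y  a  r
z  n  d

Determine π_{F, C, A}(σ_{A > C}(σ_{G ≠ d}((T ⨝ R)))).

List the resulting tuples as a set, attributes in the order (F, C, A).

T ⋈ R (natural join on E): {(a, r, 2, 20, b, a), (a, r, 2, 20, k, a), (a, r, 2, 20, m, b), (a, r, 2, 20, q, m), (a, r, 2, 20, y, a), (b, d, 35, 1, c, v), (b, d, 35, 1, s, m), (b, d, 35, 1, v, w), (b, d, 35, 1, z, n), (d, d, 23, 4, c, v), (d, d, 23, 4, s, m), (d, d, 23, 4, v, w), (d, d, 23, 4, z, n), (m, d, 9, 24, c, v), (m, d, 9, 24, s, m), (m, d, 9, 24, v, w), (m, d, 9, 24, z, n), (p, r, 15, 37, b, a), (p, r, 15, 37, k, a), (p, r, 15, 37, m, b), (p, r, 15, 37, q, m), (p, r, 15, 37, y, a), (q, r, 28, 11, b, a), (q, r, 28, 11, k, a), (q, r, 28, 11, m, b), (q, r, 28, 11, q, m), (q, r, 28, 11, y, a), (v, d, 29, 21, c, v), (v, d, 29, 21, s, m), (v, d, 29, 21, v, w), (v, d, 29, 21, z, n), (x, r, 17, 31, b, a), (x, r, 17, 31, k, a), (x, r, 17, 31, m, b), (x, r, 17, 31, q, m), (x, r, 17, 31, y, a)}
Apply σ_{G ≠ d}; surviving tuples: {(a, r, 2, 20, b, a), (a, r, 2, 20, k, a), (a, r, 2, 20, m, b), (a, r, 2, 20, q, m), (a, r, 2, 20, y, a), (b, d, 35, 1, c, v), (b, d, 35, 1, s, m), (b, d, 35, 1, v, w), (b, d, 35, 1, z, n), (m, d, 9, 24, c, v), (m, d, 9, 24, s, m), (m, d, 9, 24, v, w), (m, d, 9, 24, z, n), (p, r, 15, 37, b, a), (p, r, 15, 37, k, a), (p, r, 15, 37, m, b), (p, r, 15, 37, q, m), (p, r, 15, 37, y, a), (q, r, 28, 11, b, a), (q, r, 28, 11, k, a), (q, r, 28, 11, m, b), (q, r, 28, 11, q, m), (q, r, 28, 11, y, a), (v, d, 29, 21, c, v), (v, d, 29, 21, s, m), (v, d, 29, 21, v, w), (v, d, 29, 21, z, n), (x, r, 17, 31, b, a), (x, r, 17, 31, k, a), (x, r, 17, 31, m, b), (x, r, 17, 31, q, m), (x, r, 17, 31, y, a)}
Apply σ_{A > C}; surviving tuples: {(b, d, 35, 1, c, v), (b, d, 35, 1, s, m), (b, d, 35, 1, v, w), (b, d, 35, 1, z, n), (q, r, 28, 11, b, a), (q, r, 28, 11, k, a), (q, r, 28, 11, m, b), (q, r, 28, 11, q, m), (q, r, 28, 11, y, a), (v, d, 29, 21, c, v), (v, d, 29, 21, s, m), (v, d, 29, 21, v, w), (v, d, 29, 21, z, n)}
π_{F, C, A} gives {(a, 11, 28), (b, 11, 28), (m, 1, 35), (m, 11, 28), (m, 21, 29), (n, 1, 35), (n, 21, 29), (v, 1, 35), (v, 21, 29), (w, 1, 35), (w, 21, 29)} (2 duplicate(s) eliminated).

{(a, 11, 28), (b, 11, 28), (m, 1, 35), (m, 11, 28), (m, 21, 29), (n, 1, 35), (n, 21, 29), (v, 1, 35), (v, 21, 29), (w, 1, 35), (w, 21, 29)}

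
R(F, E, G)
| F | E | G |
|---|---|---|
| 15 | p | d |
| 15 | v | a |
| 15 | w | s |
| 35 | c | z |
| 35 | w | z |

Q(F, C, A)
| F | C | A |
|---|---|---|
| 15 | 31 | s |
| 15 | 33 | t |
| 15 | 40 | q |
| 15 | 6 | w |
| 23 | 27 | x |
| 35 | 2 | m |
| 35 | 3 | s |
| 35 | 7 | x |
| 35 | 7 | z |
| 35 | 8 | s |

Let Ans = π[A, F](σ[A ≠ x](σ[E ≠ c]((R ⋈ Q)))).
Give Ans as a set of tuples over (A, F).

{(m, 35), (q, 15), (s, 15), (s, 35), (t, 15), (w, 15), (z, 35)}

Joining R and Q on F yields {(15, p, d, 31, s), (15, p, d, 33, t), (15, p, d, 40, q), (15, p, d, 6, w), (15, v, a, 31, s), (15, v, a, 33, t), (15, v, a, 40, q), (15, v, a, 6, w), (15, w, s, 31, s), (15, w, s, 33, t), (15, w, s, 40, q), (15, w, s, 6, w), (35, c, z, 2, m), (35, c, z, 3, s), (35, c, z, 7, x), (35, c, z, 7, z), (35, c, z, 8, s), (35, w, z, 2, m), (35, w, z, 3, s), (35, w, z, 7, x), (35, w, z, 7, z), (35, w, z, 8, s)}.
Apply σ_{E ≠ c}; surviving tuples: {(15, p, d, 31, s), (15, p, d, 33, t), (15, p, d, 40, q), (15, p, d, 6, w), (15, v, a, 31, s), (15, v, a, 33, t), (15, v, a, 40, q), (15, v, a, 6, w), (15, w, s, 31, s), (15, w, s, 33, t), (15, w, s, 40, q), (15, w, s, 6, w), (35, w, z, 2, m), (35, w, z, 3, s), (35, w, z, 7, x), (35, w, z, 7, z), (35, w, z, 8, s)}
Apply σ_{A ≠ x}; surviving tuples: {(15, p, d, 31, s), (15, p, d, 33, t), (15, p, d, 40, q), (15, p, d, 6, w), (15, v, a, 31, s), (15, v, a, 33, t), (15, v, a, 40, q), (15, v, a, 6, w), (15, w, s, 31, s), (15, w, s, 33, t), (15, w, s, 40, q), (15, w, s, 6, w), (35, w, z, 2, m), (35, w, z, 3, s), (35, w, z, 7, z), (35, w, z, 8, s)}
Keep only column(s) A, F (9 duplicate(s) eliminated): {(m, 35), (q, 15), (s, 15), (s, 35), (t, 15), (w, 15), (z, 35)}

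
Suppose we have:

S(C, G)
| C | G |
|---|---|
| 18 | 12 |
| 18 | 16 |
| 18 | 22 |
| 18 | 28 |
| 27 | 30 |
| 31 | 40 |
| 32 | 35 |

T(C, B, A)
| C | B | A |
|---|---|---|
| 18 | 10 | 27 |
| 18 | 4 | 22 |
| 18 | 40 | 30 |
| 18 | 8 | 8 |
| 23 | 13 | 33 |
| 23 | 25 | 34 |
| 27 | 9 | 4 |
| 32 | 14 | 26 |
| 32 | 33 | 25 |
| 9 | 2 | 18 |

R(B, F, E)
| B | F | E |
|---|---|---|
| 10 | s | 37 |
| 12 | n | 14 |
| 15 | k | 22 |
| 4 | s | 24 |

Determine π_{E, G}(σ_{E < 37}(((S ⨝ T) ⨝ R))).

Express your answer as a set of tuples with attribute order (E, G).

S ⋈ T (natural join on C): {(18, 12, 10, 27), (18, 12, 4, 22), (18, 12, 40, 30), (18, 12, 8, 8), (18, 16, 10, 27), (18, 16, 4, 22), (18, 16, 40, 30), (18, 16, 8, 8), (18, 22, 10, 27), (18, 22, 4, 22), (18, 22, 40, 30), (18, 22, 8, 8), (18, 28, 10, 27), (18, 28, 4, 22), (18, 28, 40, 30), (18, 28, 8, 8), (27, 30, 9, 4), (32, 35, 14, 26), (32, 35, 33, 25)}
(S ⨝ T) ⋈ R (natural join on B): {(18, 12, 10, 27, s, 37), (18, 12, 4, 22, s, 24), (18, 16, 10, 27, s, 37), (18, 16, 4, 22, s, 24), (18, 22, 10, 27, s, 37), (18, 22, 4, 22, s, 24), (18, 28, 10, 27, s, 37), (18, 28, 4, 22, s, 24)}
Filtering on E < 37 leaves {(18, 12, 4, 22, s, 24), (18, 16, 4, 22, s, 24), (18, 22, 4, 22, s, 24), (18, 28, 4, 22, s, 24)}.
π_{E, G} gives {(24, 12), (24, 16), (24, 22), (24, 28)}.

{(24, 12), (24, 16), (24, 22), (24, 28)}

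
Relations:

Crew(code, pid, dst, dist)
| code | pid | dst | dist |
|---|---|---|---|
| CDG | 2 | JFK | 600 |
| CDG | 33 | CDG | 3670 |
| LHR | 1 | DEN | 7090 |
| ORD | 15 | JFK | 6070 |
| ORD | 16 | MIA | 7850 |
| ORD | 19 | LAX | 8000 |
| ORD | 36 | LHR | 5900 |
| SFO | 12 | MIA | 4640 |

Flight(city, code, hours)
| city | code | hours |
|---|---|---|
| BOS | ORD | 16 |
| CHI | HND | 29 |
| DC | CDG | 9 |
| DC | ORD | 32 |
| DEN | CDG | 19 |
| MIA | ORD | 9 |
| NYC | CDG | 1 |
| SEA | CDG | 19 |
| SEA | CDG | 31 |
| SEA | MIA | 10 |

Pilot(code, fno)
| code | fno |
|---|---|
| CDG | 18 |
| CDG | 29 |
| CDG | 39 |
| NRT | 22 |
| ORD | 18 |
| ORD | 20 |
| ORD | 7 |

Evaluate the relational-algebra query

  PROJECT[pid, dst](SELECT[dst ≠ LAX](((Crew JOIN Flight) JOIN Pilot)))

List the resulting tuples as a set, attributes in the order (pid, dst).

{(15, JFK), (16, MIA), (2, JFK), (33, CDG), (36, LHR)}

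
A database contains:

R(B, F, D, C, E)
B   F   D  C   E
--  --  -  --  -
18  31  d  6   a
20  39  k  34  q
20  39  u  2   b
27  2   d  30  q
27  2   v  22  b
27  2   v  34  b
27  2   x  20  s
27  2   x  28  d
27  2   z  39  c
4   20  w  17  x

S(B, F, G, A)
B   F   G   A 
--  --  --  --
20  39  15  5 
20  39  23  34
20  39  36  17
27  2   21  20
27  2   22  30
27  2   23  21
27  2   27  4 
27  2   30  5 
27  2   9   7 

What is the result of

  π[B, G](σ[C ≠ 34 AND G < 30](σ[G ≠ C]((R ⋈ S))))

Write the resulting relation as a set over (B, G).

{(20, 15), (20, 23), (27, 21), (27, 22), (27, 23), (27, 27), (27, 9)}

R ⋈ S (natural join on B, F): {(20, 39, k, 34, q, 15, 5), (20, 39, k, 34, q, 23, 34), (20, 39, k, 34, q, 36, 17), (20, 39, u, 2, b, 15, 5), (20, 39, u, 2, b, 23, 34), (20, 39, u, 2, b, 36, 17), (27, 2, d, 30, q, 21, 20), (27, 2, d, 30, q, 22, 30), (27, 2, d, 30, q, 23, 21), (27, 2, d, 30, q, 27, 4), (27, 2, d, 30, q, 30, 5), (27, 2, d, 30, q, 9, 7), (27, 2, v, 22, b, 21, 20), (27, 2, v, 22, b, 22, 30), (27, 2, v, 22, b, 23, 21), (27, 2, v, 22, b, 27, 4), (27, 2, v, 22, b, 30, 5), (27, 2, v, 22, b, 9, 7), (27, 2, v, 34, b, 21, 20), (27, 2, v, 34, b, 22, 30), (27, 2, v, 34, b, 23, 21), (27, 2, v, 34, b, 27, 4), (27, 2, v, 34, b, 30, 5), (27, 2, v, 34, b, 9, 7), (27, 2, x, 20, s, 21, 20), (27, 2, x, 20, s, 22, 30), (27, 2, x, 20, s, 23, 21), (27, 2, x, 20, s, 27, 4), (27, 2, x, 20, s, 30, 5), (27, 2, x, 20, s, 9, 7), (27, 2, x, 28, d, 21, 20), (27, 2, x, 28, d, 22, 30), (27, 2, x, 28, d, 23, 21), (27, 2, x, 28, d, 27, 4), (27, 2, x, 28, d, 30, 5), (27, 2, x, 28, d, 9, 7), (27, 2, z, 39, c, 21, 20), (27, 2, z, 39, c, 22, 30), (27, 2, z, 39, c, 23, 21), (27, 2, z, 39, c, 27, 4), (27, 2, z, 39, c, 30, 5), (27, 2, z, 39, c, 9, 7)}
σ[G ≠ C]: keep tuples satisfying G ≠ C → {(20, 39, k, 34, q, 15, 5), (20, 39, k, 34, q, 23, 34), (20, 39, k, 34, q, 36, 17), (20, 39, u, 2, b, 15, 5), (20, 39, u, 2, b, 23, 34), (20, 39, u, 2, b, 36, 17), (27, 2, d, 30, q, 21, 20), (27, 2, d, 30, q, 22, 30), (27, 2, d, 30, q, 23, 21), (27, 2, d, 30, q, 27, 4), (27, 2, d, 30, q, 9, 7), (27, 2, v, 22, b, 21, 20), (27, 2, v, 22, b, 23, 21), (27, 2, v, 22, b, 27, 4), (27, 2, v, 22, b, 30, 5), (27, 2, v, 22, b, 9, 7), (27, 2, v, 34, b, 21, 20), (27, 2, v, 34, b, 22, 30), (27, 2, v, 34, b, 23, 21), (27, 2, v, 34, b, 27, 4), (27, 2, v, 34, b, 30, 5), (27, 2, v, 34, b, 9, 7), (27, 2, x, 20, s, 21, 20), (27, 2, x, 20, s, 22, 30), (27, 2, x, 20, s, 23, 21), (27, 2, x, 20, s, 27, 4), (27, 2, x, 20, s, 30, 5), (27, 2, x, 20, s, 9, 7), (27, 2, x, 28, d, 21, 20), (27, 2, x, 28, d, 22, 30), (27, 2, x, 28, d, 23, 21), (27, 2, x, 28, d, 27, 4), (27, 2, x, 28, d, 30, 5), (27, 2, x, 28, d, 9, 7), (27, 2, z, 39, c, 21, 20), (27, 2, z, 39, c, 22, 30), (27, 2, z, 39, c, 23, 21), (27, 2, z, 39, c, 27, 4), (27, 2, z, 39, c, 30, 5), (27, 2, z, 39, c, 9, 7)}
σ[C ≠ 34 AND G < 30]: keep tuples satisfying C ≠ 34 AND G < 30 → {(20, 39, u, 2, b, 15, 5), (20, 39, u, 2, b, 23, 34), (27, 2, d, 30, q, 21, 20), (27, 2, d, 30, q, 22, 30), (27, 2, d, 30, q, 23, 21), (27, 2, d, 30, q, 27, 4), (27, 2, d, 30, q, 9, 7), (27, 2, v, 22, b, 21, 20), (27, 2, v, 22, b, 23, 21), (27, 2, v, 22, b, 27, 4), (27, 2, v, 22, b, 9, 7), (27, 2, x, 20, s, 21, 20), (27, 2, x, 20, s, 22, 30), (27, 2, x, 20, s, 23, 21), (27, 2, x, 20, s, 27, 4), (27, 2, x, 20, s, 9, 7), (27, 2, x, 28, d, 21, 20), (27, 2, x, 28, d, 22, 30), (27, 2, x, 28, d, 23, 21), (27, 2, x, 28, d, 27, 4), (27, 2, x, 28, d, 9, 7), (27, 2, z, 39, c, 21, 20), (27, 2, z, 39, c, 22, 30), (27, 2, z, 39, c, 23, 21), (27, 2, z, 39, c, 27, 4), (27, 2, z, 39, c, 9, 7)}
Projecting to B, G (19 duplicate(s) eliminated): {(20, 15), (20, 23), (27, 21), (27, 22), (27, 23), (27, 27), (27, 9)}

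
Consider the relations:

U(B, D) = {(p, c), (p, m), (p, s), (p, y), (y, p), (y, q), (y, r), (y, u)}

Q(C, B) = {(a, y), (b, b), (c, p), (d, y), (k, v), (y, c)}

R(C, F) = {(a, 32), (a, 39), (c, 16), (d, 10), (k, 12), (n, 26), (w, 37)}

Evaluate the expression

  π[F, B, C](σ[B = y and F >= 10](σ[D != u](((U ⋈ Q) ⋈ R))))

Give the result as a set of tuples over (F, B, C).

{(10, y, d), (32, y, a), (39, y, a)}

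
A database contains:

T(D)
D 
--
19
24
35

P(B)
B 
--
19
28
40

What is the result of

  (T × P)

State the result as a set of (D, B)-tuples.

{(19, 19), (19, 28), (19, 40), (24, 19), (24, 28), (24, 40), (35, 19), (35, 28), (35, 40)}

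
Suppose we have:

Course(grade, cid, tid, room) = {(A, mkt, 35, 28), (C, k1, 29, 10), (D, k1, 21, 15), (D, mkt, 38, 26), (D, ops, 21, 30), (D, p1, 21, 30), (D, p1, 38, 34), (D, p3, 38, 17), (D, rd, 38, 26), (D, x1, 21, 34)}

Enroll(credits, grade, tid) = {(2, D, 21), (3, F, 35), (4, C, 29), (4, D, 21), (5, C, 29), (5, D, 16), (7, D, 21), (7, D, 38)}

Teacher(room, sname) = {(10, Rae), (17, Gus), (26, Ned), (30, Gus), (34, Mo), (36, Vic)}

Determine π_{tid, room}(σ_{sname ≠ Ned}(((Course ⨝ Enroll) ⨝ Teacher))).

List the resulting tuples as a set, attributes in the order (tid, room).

{(21, 30), (21, 34), (29, 10), (38, 17), (38, 34)}

Course ⋈ Enroll (natural join on grade, tid): {(C, k1, 29, 10, 4), (C, k1, 29, 10, 5), (D, k1, 21, 15, 2), (D, k1, 21, 15, 4), (D, k1, 21, 15, 7), (D, mkt, 38, 26, 7), (D, ops, 21, 30, 2), (D, ops, 21, 30, 4), (D, ops, 21, 30, 7), (D, p1, 21, 30, 2), (D, p1, 21, 30, 4), (D, p1, 21, 30, 7), (D, p1, 38, 34, 7), (D, p3, 38, 17, 7), (D, rd, 38, 26, 7), (D, x1, 21, 34, 2), (D, x1, 21, 34, 4), (D, x1, 21, 34, 7)}
(Course ⨝ Enroll) ⋈ Teacher (natural join on room): {(C, k1, 29, 10, 4, Rae), (C, k1, 29, 10, 5, Rae), (D, mkt, 38, 26, 7, Ned), (D, ops, 21, 30, 2, Gus), (D, ops, 21, 30, 4, Gus), (D, ops, 21, 30, 7, Gus), (D, p1, 21, 30, 2, Gus), (D, p1, 21, 30, 4, Gus), (D, p1, 21, 30, 7, Gus), (D, p1, 38, 34, 7, Mo), (D, p3, 38, 17, 7, Gus), (D, rd, 38, 26, 7, Ned), (D, x1, 21, 34, 2, Mo), (D, x1, 21, 34, 4, Mo), (D, x1, 21, 34, 7, Mo)}
Filtering on sname ≠ Ned leaves {(C, k1, 29, 10, 4, Rae), (C, k1, 29, 10, 5, Rae), (D, ops, 21, 30, 2, Gus), (D, ops, 21, 30, 4, Gus), (D, ops, 21, 30, 7, Gus), (D, p1, 21, 30, 2, Gus), (D, p1, 21, 30, 4, Gus), (D, p1, 21, 30, 7, Gus), (D, p1, 38, 34, 7, Mo), (D, p3, 38, 17, 7, Gus), (D, x1, 21, 34, 2, Mo), (D, x1, 21, 34, 4, Mo), (D, x1, 21, 34, 7, Mo)}.
π_{tid, room} gives {(21, 30), (21, 34), (29, 10), (38, 17), (38, 34)} (8 duplicate(s) eliminated).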